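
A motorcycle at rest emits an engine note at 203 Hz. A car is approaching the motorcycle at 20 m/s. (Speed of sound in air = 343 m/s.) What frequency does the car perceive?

215 Hz

Only the observer moves, toward the source, so f' = f · (v + v_o)/v.
f' = 203 × (343 + 20)/343 = 203 × 363/343 ≈ 215 Hz.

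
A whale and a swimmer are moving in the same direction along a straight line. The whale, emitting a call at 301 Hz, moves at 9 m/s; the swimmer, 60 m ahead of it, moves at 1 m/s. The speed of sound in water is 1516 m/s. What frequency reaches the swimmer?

The swimmer is ahead, so the whale is moving toward it while the swimmer is moving away from the whale.
General Doppler shift: f' = f · (v − v_o)/(v − v_s).
f' = 301 × (1516 − 1)/(1516 − 9) = 301 × 1515/1507 ≈ 303 Hz.

303 Hz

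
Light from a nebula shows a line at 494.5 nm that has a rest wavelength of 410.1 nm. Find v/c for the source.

0.185

λ'/λ₀ = 1.2058 > 1 (redshift), so the source is receding.
λ'/λ₀ = √((1 + β)/(1 − β)) for a receding source ⇒ β = (r² − 1)/(r² + 1) with r = λ'/λ₀.
β = (1.4540 − 1)/(1.4540 + 1) ≈ 0.185.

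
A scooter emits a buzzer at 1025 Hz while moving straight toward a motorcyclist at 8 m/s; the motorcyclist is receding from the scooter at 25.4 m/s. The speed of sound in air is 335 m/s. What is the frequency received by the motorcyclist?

970 Hz

With source approaching and observer receding, f' = f · (v − v_o)/(v − v_s).
f' = 1025 × (335 − 25.4)/(335 − 8) = 1025 × 309.6/327 ≈ 970 Hz.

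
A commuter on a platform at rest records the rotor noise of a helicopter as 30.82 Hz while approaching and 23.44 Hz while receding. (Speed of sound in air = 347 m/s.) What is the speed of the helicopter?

47 m/s

f₁/f₂ = (v + v_s)/(v − v_s), so v_s = v · (f₁ − f₂)/(f₁ + f₂).
v_s = 347 × (30.82 − 23.44)/(30.82 + 23.44) = 347 × 7.38/54.26 ≈ 47 m/s.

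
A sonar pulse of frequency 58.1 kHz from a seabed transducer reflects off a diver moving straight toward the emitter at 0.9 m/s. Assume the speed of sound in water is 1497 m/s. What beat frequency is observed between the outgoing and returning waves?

At the diver (a moving observer), f₁ = f₀ · (v + u)/v = 58.1 × 1497.9/1497 ≈ 58.1349 kHz.
The reflection then acts as a moving source: f₂ = f₁ · v/(v − u) ≈ 58.1699 kHz.
Beat frequency (with f₀ = 58100 Hz): |f₂ − f₀| = 2u·f₀/(v − u) = 2 × 0.9 × 58100/1496.1 ≈ 70 Hz.

70 Hz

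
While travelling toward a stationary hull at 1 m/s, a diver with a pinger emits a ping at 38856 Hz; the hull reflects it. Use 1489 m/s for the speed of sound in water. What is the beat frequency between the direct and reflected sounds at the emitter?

52.2 Hz

The hull receives the sound from a moving source: f₁ = f₀ · v/(v − v_e) = 38856 × 1489/1488 ≈ 38882.1 Hz.
On the return leg the diver with a pinger is a moving observer: f₂ = f₁ · (v + v_e)/v = 38882.1 × 1490/1489 ≈ 38908.2 Hz.
Equivalently f₂ = f₀ · (v + v_e)/(v − v_e).
Beat against the emitted tone: |f₂ − f₀| = 2v_e·f₀/(v − v_e) = 2 × 1 × 38856/1488 ≈ 52.2 Hz.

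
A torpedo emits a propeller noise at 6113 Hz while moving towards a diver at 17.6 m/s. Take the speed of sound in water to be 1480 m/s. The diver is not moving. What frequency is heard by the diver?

6187 Hz

Only the source moves, toward the listener, so f' = f · v/(v − v_s).
f' = 6113 × 1480/(1480 − 17.6) = 6113 × 1480/1462 ≈ 6187 Hz.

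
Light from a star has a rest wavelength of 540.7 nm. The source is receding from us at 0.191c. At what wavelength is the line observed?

Relativistic Doppler for wavelength: λ' = λ₀ · √((1 + β)/(1 − β)).
λ' = 540.7 × √(1.1910/0.8090) = 540.7 × 1.21334 ≈ 656.1 nm.

656.1 nm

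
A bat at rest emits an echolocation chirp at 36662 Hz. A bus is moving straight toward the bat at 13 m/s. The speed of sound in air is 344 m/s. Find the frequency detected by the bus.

38047 Hz

Only the observer moves, toward the source, so f' = f · (v + v_o)/v.
f' = 36662 × (344 + 13)/344 = 36662 × 357/344 ≈ 38047 Hz.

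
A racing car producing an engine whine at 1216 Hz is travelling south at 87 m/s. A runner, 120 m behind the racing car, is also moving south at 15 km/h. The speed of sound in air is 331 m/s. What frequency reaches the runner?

15 km/h = 4.167 m/s.
The runner is behind, so the racing car is moving away from it while the runner is moving toward the racing car.
General Doppler shift: f' = f · (v + v_o)/(v + v_s).
f' = 1216 × (331 + 4.167)/(331 + 87) = 1216 × 335.17/418 ≈ 975 Hz.

975 Hz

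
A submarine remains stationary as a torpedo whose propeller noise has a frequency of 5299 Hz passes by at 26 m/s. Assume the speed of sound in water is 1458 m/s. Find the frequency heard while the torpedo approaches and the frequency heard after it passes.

5395 Hz approaching; 5206 Hz receding

Approaching: f₁ = f · v/(v − v_s) = 5299 × 1458/1432 ≈ 5395 Hz.
Receding: f₂ = f · v/(v + v_s) = 5299 × 1458/1484 ≈ 5206 Hz.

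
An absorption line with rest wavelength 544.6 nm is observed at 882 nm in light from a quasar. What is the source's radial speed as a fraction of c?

λ'/λ₀ = 1.6195 > 1 (redshift), so the source is receding.
λ'/λ₀ = √((1 + β)/(1 − β)) for a receding source ⇒ β = (r² − 1)/(r² + 1) with r = λ'/λ₀.
β = (2.6229 − 1)/(2.6229 + 1) ≈ 0.448.

0.448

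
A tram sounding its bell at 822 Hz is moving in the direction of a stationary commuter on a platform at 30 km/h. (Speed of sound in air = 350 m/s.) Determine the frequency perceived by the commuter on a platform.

30 km/h = 8.333 m/s.
With the source moving toward a stationary observer, f' = f · v/(v − v_s).
f' = 822 × 350/(350 − 8.333) = 822 × 350/341.7 ≈ 842 Hz.

842 Hz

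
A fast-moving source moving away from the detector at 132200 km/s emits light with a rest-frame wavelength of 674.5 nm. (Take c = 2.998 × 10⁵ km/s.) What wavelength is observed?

1082.9 nm

β = v/c = 132200/299800 = 0.4410.
Relativistic Doppler for wavelength: λ' = λ₀ · √((1 + β)/(1 − β)).
λ' = 674.5 × √(1.4410/0.5590) = 674.5 × 1.60548 ≈ 1082.9 nm.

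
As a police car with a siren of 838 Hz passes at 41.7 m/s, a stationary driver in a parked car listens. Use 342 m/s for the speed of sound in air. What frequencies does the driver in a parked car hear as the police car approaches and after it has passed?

Approaching: f₁ = f · v/(v − v_s) = 838 × 342/300.3 ≈ 954 Hz.
Receding: f₂ = f · v/(v + v_s) = 838 × 342/383.7 ≈ 747 Hz.

954 Hz approaching; 747 Hz receding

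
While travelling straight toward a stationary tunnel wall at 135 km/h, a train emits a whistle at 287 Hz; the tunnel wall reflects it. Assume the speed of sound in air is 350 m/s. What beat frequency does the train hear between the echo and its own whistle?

69 Hz

135 km/h = 37.5 m/s.
The tunnel wall receives the sound from a moving source: f₁ = f₀ · v/(v − v_e) = 287 × 350/312.5 ≈ 321.4 Hz.
On the return leg the train is a moving observer: f₂ = f₁ · (v + v_e)/v = 321.4 × 387.5/350 ≈ 355.9 Hz.
Beat against the emitted tone: |f₂ − f₀| = 2v_e·f₀/(v − v_e) = 2 × 37.5 × 287/312.5 ≈ 69 Hz.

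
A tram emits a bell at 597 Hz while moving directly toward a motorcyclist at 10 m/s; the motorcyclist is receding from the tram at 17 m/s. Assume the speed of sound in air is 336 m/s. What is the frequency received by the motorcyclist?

584 Hz

General Doppler shift: f' = f · (v − v_o)/(v − v_s).
f' = 597 × (336 − 17)/(336 − 10) = 597 × 319/326 ≈ 584 Hz.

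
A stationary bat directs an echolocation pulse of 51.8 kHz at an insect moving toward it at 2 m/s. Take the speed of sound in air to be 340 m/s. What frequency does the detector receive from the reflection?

52.4 kHz

The insect first receives the wave as a moving observer: f₁ = f₀ · (v + u)/v = 51.8 × (340 + 2)/340 ≈ 52.1 kHz.
On reflection it acts as a source moving toward the stationary detector: f₂ = f₁ · v/(v − u) = 52.1 × 340/338 ≈ 52.4 kHz.
Equivalently f₂ = f₀ · (v + u)/(v − u).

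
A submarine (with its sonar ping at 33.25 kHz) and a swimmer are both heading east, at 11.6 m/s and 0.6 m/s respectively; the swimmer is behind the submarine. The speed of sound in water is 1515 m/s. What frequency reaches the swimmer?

The swimmer is behind, so the submarine is moving away from it while the swimmer is moving toward the submarine.
With source receding and observer approaching, f' = f · (v + v_o)/(v + v_s).
f' = 33.25 × (1515 + 0.6)/(1515 + 11.6) = 33.25 × 1515.6/1526.6 ≈ 33.0 kHz.

33.0 kHz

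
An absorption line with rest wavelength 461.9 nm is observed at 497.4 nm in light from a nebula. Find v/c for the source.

0.074

λ'/λ₀ = 1.0769 > 1 (redshift), so the source is receding.
λ'/λ₀ = √((1 + β)/(1 − β)) for a receding source ⇒ β = (r² − 1)/(r² + 1) with r = λ'/λ₀.
β = (1.1596 − 1)/(1.1596 + 1) ≈ 0.074.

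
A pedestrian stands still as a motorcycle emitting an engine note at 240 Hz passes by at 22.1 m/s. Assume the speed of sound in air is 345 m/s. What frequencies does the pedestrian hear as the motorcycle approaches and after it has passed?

Approaching: f₁ = f · v/(v − v_s) = 240 × 345/322.9 ≈ 256 Hz.
Receding: f₂ = f · v/(v + v_s) = 240 × 345/367.1 ≈ 226 Hz.

256 Hz approaching; 226 Hz receding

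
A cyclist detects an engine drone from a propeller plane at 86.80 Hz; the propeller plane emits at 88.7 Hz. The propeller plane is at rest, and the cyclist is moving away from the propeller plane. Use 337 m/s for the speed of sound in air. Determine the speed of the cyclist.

7.2 m/s

f' = f · (v − v_o)/v ⇒ v_o = v · |f'/f − 1|.
v_o = 337 × |86.80/88.7 − 1| = 337 × 0.02142 ≈ 7.2 m/s.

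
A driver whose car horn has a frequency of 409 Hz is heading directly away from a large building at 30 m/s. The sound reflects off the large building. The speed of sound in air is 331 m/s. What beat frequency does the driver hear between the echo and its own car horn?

68 Hz

The large building receives the sound from a moving source: f₁ = f₀ · v/(v + v_e) = 409 × 331/361 ≈ 375.0 Hz.
On the return leg the driver is a moving observer: f₂ = f₁ · (v − v_e)/v = 375.0 × 301/331 ≈ 341.0 Hz.
Equivalently f₂ = f₀ · (v − v_e)/(v + v_e).
Beat against the emitted tone: |f₂ − f₀| = 2v_e·f₀/(v + v_e) = 2 × 30 × 409/361 ≈ 68 Hz.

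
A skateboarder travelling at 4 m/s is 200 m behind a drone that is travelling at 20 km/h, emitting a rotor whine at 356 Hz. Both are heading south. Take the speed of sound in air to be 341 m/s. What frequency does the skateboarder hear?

354 Hz

20 km/h = 5.556 m/s.
The skateboarder is behind, so the drone is moving away from it while the skateboarder is moving toward the drone.
General Doppler shift: f' = f · (v + v_o)/(v + v_s).
f' = 356 × (341 + 4)/(341 + 5.556) = 356 × 345/346.56 ≈ 354 Hz.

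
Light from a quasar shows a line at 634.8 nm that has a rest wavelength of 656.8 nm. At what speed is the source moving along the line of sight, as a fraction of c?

0.034

λ'/λ₀ = 0.9665 < 1 (blueshift), so the source is approaching.
λ'/λ₀ = √((1 − β)/(1 + β)) for an approaching source ⇒ β = (1 − r²)/(1 + r²) with r = λ'/λ₀.
β = (1 − 0.9341)/(1 + 0.9341) ≈ 0.034.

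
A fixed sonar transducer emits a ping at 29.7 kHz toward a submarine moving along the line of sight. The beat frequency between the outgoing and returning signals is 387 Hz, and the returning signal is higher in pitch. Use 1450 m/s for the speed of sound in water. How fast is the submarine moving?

9.4 m/s

Double Doppler shift off a moving reflector: f₂ = f₀ · (v + u)/(v − u) (u > 0 toward emitter).
Returning signal is higher, so f₂ = f₀ + Δf = 29700 + 387 = 30087 Hz.
Rearranging, u = v · (f₂ − f₀)/(f₂ + f₀) = 1450 × 387/59787 ≈ 9.4 m/s.
So the submarine is moving at 9.4 m/s toward the emitter.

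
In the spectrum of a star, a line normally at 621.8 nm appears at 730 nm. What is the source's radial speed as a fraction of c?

λ'/λ₀ = 1.1740 > 1 (redshift), so the source is receding.
λ'/λ₀ = √((1 + β)/(1 − β)) for a receding source ⇒ β = (r² − 1)/(r² + 1) with r = λ'/λ₀.
β = (1.3783 − 1)/(1.3783 + 1) ≈ 0.159.

0.159c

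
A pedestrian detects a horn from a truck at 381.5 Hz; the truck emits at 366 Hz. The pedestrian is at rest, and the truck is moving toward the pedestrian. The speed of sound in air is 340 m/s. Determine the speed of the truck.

13.8 m/s

f' = f · v/(v − v_s) ⇒ v_s = v · |1 − f/f'|.
v_s = 340 × |1 − 366/381.5| = 340 × 0.04063 ≈ 13.8 m/s.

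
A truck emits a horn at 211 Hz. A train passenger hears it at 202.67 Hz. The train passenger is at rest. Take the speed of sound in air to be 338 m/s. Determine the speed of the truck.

13.9 m/s

f' < f, so the truck is receding.
f' = f · v/(v + v_s) ⇒ v_s = v · |1 − f/f'|.
v_s = 338 × |1 − 211/202.67| = 338 × 0.0411 ≈ 13.9 m/s.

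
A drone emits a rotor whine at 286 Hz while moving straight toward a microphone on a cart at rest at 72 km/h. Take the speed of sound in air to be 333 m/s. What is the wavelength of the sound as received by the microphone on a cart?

72 km/h = 20 m/s.
With the source moving toward a stationary observer, f' = f · v/(v − v_s).
f' = 286 × 333/(333 − 20) ≈ 304 Hz.
λ' = v/f' = 333/304.275 ≈ 1.09 m.

1.09 m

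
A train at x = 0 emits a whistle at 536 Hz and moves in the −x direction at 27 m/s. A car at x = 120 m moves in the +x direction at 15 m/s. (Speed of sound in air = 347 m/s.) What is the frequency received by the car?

476 Hz

The observer lies on the +x side, so the source is heading away from the observer and the observer is heading away from the source.
General Doppler shift: f' = f · (v − v_o)/(v + v_s).
f' = 536 × (347 − 15)/(347 + 27) = 536 × 332/374 ≈ 476 Hz.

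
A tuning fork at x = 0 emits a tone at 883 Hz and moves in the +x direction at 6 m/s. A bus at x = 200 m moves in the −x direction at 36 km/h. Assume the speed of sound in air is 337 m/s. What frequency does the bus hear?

36 km/h = 10 m/s.
The observer lies on the +x side, so the source is heading toward the observer and the observer is heading toward the source.
General Doppler shift: f' = f · (v + v_o)/(v − v_s).
f' = 883 × (337 + 10)/(337 − 6) = 883 × 347/331 ≈ 926 Hz.

926 Hz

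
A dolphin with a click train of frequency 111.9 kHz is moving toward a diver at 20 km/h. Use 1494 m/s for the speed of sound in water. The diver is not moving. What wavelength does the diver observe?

1.3 cm

20 km/h = 5.556 m/s.
With the source moving toward a stationary observer, f' = f · v/(v − v_s).
f' = 111.9 × 1494/(1494 − 5.556) ≈ 112.3 kHz.
λ' = v/f' = 1494/112318 ≈ 1.3 cm.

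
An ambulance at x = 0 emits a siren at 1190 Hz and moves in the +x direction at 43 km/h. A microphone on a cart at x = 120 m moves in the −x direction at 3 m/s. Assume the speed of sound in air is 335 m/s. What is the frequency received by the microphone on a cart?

1245 Hz

43 km/h = 11.94 m/s.
The observer lies on the +x side, so the source is heading toward the observer and the observer is heading toward the source.
With source approaching and observer approaching, f' = f · (v + v_o)/(v − v_s).
f' = 1190 × (335 + 3)/(335 − 11.94) = 1190 × 338/323.06 ≈ 1245 Hz.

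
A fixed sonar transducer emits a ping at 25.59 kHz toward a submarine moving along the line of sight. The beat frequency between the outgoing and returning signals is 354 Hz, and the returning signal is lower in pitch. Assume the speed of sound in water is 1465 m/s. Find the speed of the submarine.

10.2 m/s

Double Doppler shift off a moving reflector: f₂ = f₀ · (v + u)/(v − u) (u > 0 toward emitter).
Returning signal is lower, so f₂ = f₀ − Δf = 25590 − 354 = 25236 Hz.
Rearranging, u = v · (f₂ − f₀)/(f₂ + f₀) = 1465 × -354/50826 ≈ -10.2 m/s.
So the submarine is moving at 10.2 m/s away from the emitter.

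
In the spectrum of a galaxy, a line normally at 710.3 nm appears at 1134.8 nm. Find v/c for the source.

0.437

λ'/λ₀ = 1.5976 > 1 (redshift), so the source is receding.
λ'/λ₀ = √((1 + β)/(1 − β)) for a receding source ⇒ β = (r² − 1)/(r² + 1) with r = λ'/λ₀.
β = (2.5524 − 1)/(2.5524 + 1) ≈ 0.437.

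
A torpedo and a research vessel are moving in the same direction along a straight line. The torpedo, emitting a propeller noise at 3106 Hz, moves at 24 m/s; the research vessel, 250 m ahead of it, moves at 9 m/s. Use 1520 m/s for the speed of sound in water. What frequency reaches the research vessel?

The research vessel is ahead, so the torpedo is moving toward it while the research vessel is moving away from the torpedo.
General Doppler shift: f' = f · (v − v_o)/(v − v_s).
f' = 3106 × (1520 − 9)/(1520 − 24) = 3106 × 1511/1496 ≈ 3137 Hz.

3137 Hz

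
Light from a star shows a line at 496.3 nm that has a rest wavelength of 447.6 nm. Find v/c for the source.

λ'/λ₀ = 1.1088 > 1 (redshift), so the source is receding.
λ'/λ₀ = √((1 + β)/(1 − β)) for a receding source ⇒ β = (r² − 1)/(r² + 1) with r = λ'/λ₀.
β = (1.2294 − 1)/(1.2294 + 1) ≈ 0.103.

0.103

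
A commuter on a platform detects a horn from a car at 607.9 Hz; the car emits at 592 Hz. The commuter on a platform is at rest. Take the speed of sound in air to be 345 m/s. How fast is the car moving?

f' > f, so the car is approaching.
f' = f · v/(v − v_s) ⇒ v_s = v · |1 − f/f'|.
v_s = 345 × |1 − 592/607.9| = 345 × 0.02616 ≈ 9.0 m/s.

9.0 m/s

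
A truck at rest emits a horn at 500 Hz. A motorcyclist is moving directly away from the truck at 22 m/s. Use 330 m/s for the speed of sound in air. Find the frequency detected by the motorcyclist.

467 Hz

Only the observer moves, away from the source, so f' = f · (v − v_o)/v.
f' = 500 × (330 − 22)/330 = 500 × 308/330 ≈ 467 Hz.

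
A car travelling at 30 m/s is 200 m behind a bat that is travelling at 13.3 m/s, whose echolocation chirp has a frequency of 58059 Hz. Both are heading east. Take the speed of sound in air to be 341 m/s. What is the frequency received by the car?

The car is behind, so the bat is moving away from it while the car is moving toward the bat.
Both move, so f' = f · (v + v_o)/(v + v_s).
f' = 58059 × (341 + 30)/(341 + 13.3) = 58059 × 371/354.3 ≈ 60796 Hz.

60796 Hz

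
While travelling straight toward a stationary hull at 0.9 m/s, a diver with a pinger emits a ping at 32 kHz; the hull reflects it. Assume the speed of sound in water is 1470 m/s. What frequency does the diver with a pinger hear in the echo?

The hull receives the sound from a moving source: f₁ = f₀ · v/(v − v_e) = 32 × 1470/1469.1 ≈ 32.0 kHz.
On the return leg the diver with a pinger is a moving observer: f₂ = f₁ · (v + v_e)/v = 32.0 × 1470.9/1470 ≈ 32.0 kHz.

32.0 kHz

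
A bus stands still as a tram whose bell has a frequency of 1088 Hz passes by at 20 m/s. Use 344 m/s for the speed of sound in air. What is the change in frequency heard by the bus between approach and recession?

127 Hz

Approaching: f₁ = f · v/(v − v_s) = 1088 × 344/324 ≈ 1155 Hz.
Receding: f₂ = f · v/(v + v_s) = 1088 × 344/364 ≈ 1028 Hz.
Drop: f₁ − f₂ = 2f·v·v_s/(v² − v_s²) = 2 × 1088 × 344 × 20/(344² − 20²) ≈ 127 Hz.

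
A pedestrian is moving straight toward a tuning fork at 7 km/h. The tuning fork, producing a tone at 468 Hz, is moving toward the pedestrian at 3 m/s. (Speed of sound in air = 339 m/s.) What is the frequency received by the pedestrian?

475 Hz

7 km/h = 1.944 m/s.
General Doppler shift: f' = f · (v + v_o)/(v − v_s).
f' = 468 × (339 + 1.944)/(339 − 3) = 468 × 340.94/336 ≈ 475 Hz.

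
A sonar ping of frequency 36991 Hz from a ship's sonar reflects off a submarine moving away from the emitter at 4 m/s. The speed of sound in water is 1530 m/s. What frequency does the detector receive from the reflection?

The submarine first receives the wave as a moving observer: f₁ = f₀ · (v − u)/v = 36991 × (1530 − 4)/1530 ≈ 36894 Hz.
The reflection then acts as a moving source: f₂ = f₁ · v/(v + u) ≈ 36798 Hz.
Equivalently f₂ = f₀ · (v − u)/(v + u).

36798 Hz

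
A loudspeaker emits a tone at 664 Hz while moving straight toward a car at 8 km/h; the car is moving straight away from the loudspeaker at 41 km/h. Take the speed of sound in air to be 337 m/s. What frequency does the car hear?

646 Hz

8 km/h = 2.222 m/s; 41 km/h = 11.39 m/s.
Both move, so f' = f · (v − v_o)/(v − v_s).
f' = 664 × (337 − 11.39)/(337 − 2.222) = 664 × 325.61/334.78 ≈ 646 Hz.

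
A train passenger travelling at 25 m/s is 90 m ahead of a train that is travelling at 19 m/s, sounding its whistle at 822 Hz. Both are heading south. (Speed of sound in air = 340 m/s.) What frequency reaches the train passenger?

The train passenger is ahead, so the train is moving toward it while the train passenger is moving away from the train.
Both move, so f' = f · (v − v_o)/(v − v_s).
f' = 822 × (340 − 25)/(340 − 19) = 822 × 315/321 ≈ 807 Hz.

807 Hz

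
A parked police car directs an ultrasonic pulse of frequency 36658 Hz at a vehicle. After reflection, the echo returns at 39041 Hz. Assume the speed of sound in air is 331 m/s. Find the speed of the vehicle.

10.4 m/s

Double Doppler shift off a moving reflector: f₂ = f₀ · (v + u)/(v − u) (u > 0 toward emitter).
Rearranging, u = v · (f₂ − f₀)/(f₂ + f₀) = 331 × 2383/75699 ≈ 10.4 m/s.
So the vehicle is moving at 10.4 m/s toward the emitter.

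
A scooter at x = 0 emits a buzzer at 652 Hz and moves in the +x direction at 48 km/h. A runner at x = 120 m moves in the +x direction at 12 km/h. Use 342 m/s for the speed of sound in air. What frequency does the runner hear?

48 km/h = 13.33 m/s; 12 km/h = 3.333 m/s.
The observer lies on the +x side, so the source is heading toward the observer and the observer is heading away from the source.
Both move, so f' = f · (v − v_o)/(v − v_s).
f' = 652 × (342 − 3.333)/(342 − 13.33) = 652 × 338.67/328.67 ≈ 672 Hz.

672 Hz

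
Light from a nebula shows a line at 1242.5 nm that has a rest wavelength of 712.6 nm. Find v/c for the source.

λ'/λ₀ = 1.7436 > 1 (redshift), so the source is receding.
λ'/λ₀ = √((1 + β)/(1 − β)) for a receding source ⇒ β = (r² − 1)/(r² + 1) with r = λ'/λ₀.
β = (3.0402 − 1)/(3.0402 + 1) ≈ 0.505.

0.505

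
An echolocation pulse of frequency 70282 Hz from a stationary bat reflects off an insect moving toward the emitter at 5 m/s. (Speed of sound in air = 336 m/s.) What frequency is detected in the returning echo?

The insect first receives the wave as a moving observer: f₁ = f₀ · (v + u)/v = 70282 × (336 + 5)/336 ≈ 71328 Hz.
The reflection then acts as a moving source: f₂ = f₁ · v/(v − u) ≈ 72405 Hz.
Equivalently f₂ = f₀ · (v + u)/(v − u).

72405 Hz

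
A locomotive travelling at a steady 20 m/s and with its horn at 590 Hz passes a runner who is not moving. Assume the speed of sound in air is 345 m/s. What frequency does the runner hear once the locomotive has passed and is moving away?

558 Hz

Receding: f₂ = f · v/(v + v_s) = 590 × 345/365 ≈ 558 Hz.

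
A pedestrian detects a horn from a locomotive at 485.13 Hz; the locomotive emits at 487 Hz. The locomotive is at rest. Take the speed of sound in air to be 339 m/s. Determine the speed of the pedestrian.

f' < f, so the pedestrian is receding.
f' = f · (v − v_o)/v ⇒ v_o = v · |f'/f − 1|.
v_o = 339 × |485.13/487 − 1| = 339 × 0.00384 ≈ 1.30 m/s.

1.30 m/s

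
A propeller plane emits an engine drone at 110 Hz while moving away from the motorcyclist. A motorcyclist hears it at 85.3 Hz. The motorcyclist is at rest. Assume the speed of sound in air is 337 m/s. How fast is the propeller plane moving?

f' = f · v/(v + v_s) ⇒ v_s = v · |1 − f/f'|.
v_s = 337 × |1 − 110/85.3| = 337 × 0.2896 ≈ 98 m/s.

98 m/s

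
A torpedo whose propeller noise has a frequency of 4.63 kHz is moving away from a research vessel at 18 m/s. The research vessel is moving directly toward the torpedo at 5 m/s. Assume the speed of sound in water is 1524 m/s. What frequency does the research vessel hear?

With source receding and observer approaching, f' = f · (v + v_o)/(v + v_s).
f' = 4.63 × (1524 + 5)/(1524 + 18) = 4.63 × 1529/1542 ≈ 4.59 kHz.

4.59 kHz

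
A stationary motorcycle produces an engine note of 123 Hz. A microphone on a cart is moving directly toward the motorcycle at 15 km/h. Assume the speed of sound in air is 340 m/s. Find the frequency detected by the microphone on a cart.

125 Hz

15 km/h = 4.167 m/s.
Moving observer, stationary source: f' = f · (v + v_o)/v.
f' = 123 × (340 + 4.167)/340 = 123 × 344.17/340 ≈ 125 Hz.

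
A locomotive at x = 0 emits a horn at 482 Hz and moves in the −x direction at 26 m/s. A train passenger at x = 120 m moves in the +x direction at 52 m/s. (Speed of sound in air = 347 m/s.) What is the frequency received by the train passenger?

The observer lies on the +x side, so the source is heading away from the observer and the observer is heading away from the source.
Both move, so f' = f · (v − v_o)/(v + v_s).
f' = 482 × (347 − 52)/(347 + 26) = 482 × 295/373 ≈ 381 Hz.

381 Hz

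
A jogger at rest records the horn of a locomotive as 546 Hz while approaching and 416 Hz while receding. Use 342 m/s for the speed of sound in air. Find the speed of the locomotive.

f₁/f₂ = (v + v_s)/(v − v_s), so v_s = v · (f₁ − f₂)/(f₁ + f₂).
v_s = 342 × (546 − 416)/(546 + 416) = 342 × 130/962 ≈ 46 m/s.

46 m/s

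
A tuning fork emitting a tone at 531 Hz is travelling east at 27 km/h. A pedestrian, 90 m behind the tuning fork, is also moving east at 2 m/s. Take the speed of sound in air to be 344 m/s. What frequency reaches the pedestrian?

523 Hz

27 km/h = 7.5 m/s.
The pedestrian is behind, so the tuning fork is moving away from it while the pedestrian is moving toward the tuning fork.
With source receding and observer approaching, f' = f · (v + v_o)/(v + v_s).
f' = 531 × (344 + 2)/(344 + 7.5) = 531 × 346/351.5 ≈ 523 Hz.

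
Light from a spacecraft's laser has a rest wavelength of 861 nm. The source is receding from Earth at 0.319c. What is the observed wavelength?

Relativistic Doppler for wavelength: λ' = λ₀ · √((1 + β)/(1 − β)).
λ' = 861 × √(1.3190/0.6810) = 861 × 1.39171 ≈ 1198.3 nm.

1198.3 nm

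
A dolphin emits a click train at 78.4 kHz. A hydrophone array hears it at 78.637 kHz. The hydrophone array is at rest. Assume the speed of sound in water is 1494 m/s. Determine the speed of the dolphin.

f' > f, so the dolphin is approaching.
f' = f · v/(v − v_s) ⇒ v_s = v · |1 − f/f'|.
v_s = 1494 × |1 − 78.4/78.637| = 1494 × 0.003014 ≈ 4.5 m/s.

4.5 m/s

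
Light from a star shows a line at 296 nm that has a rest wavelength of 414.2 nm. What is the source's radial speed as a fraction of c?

0.324c

λ'/λ₀ = 0.7146 < 1 (blueshift), so the source is approaching.
λ'/λ₀ = √((1 − β)/(1 + β)) for an approaching source ⇒ β = (1 − r²)/(1 + r²) with r = λ'/λ₀.
β = (1 − 0.5107)/(1 + 0.5107) ≈ 0.324.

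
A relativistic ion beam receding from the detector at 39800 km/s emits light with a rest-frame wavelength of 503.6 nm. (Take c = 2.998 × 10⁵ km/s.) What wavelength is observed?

β = v/c = 39800/299800 = 0.1328.
Relativistic Doppler for wavelength: λ' = λ₀ · √((1 + β)/(1 − β)).
λ' = 503.6 × √(1.1328/0.8672) = 503.6 × 1.14287 ≈ 575.5 nm.

575.5 nm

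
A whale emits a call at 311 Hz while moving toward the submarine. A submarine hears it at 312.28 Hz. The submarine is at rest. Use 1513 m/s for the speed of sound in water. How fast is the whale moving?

f' = f · v/(v − v_s) ⇒ v_s = v · |1 − f/f'|.
v_s = 1513 × |1 − 311/312.28| = 1513 × 0.004099 ≈ 6.2 m/s.

6.2 m/s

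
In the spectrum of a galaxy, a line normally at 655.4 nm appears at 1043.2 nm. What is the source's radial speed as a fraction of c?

0.434

λ'/λ₀ = 1.5917 > 1 (redshift), so the source is receding.
λ'/λ₀ = √((1 + β)/(1 − β)) for a receding source ⇒ β = (r² − 1)/(r² + 1) with r = λ'/λ₀.
β = (2.5335 − 1)/(2.5335 + 1) ≈ 0.434.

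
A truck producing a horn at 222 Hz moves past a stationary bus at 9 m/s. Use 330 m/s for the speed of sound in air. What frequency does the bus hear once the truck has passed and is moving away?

Receding: f₂ = f · v/(v + v_s) = 222 × 330/339 ≈ 216 Hz.

216 Hz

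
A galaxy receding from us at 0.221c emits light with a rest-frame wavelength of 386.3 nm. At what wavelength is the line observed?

Relativistic Doppler for wavelength: λ' = λ₀ · √((1 + β)/(1 − β)).
λ' = 386.3 × √(1.2210/0.7790) = 386.3 × 1.25196 ≈ 483.6 nm.

483.6 nm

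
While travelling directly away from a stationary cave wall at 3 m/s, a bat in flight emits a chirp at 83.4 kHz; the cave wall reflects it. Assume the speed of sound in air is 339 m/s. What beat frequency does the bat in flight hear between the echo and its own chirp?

1463 Hz

The cave wall receives the sound from a moving source: f₁ = f₀ · v/(v + v_e) = 83.4 × 339/342 ≈ 82.668 kHz.
On the return leg the bat in flight is a moving observer: f₂ = f₁ · (v − v_e)/v = 82.668 × 336/339 ≈ 81.937 kHz.
Equivalently f₂ = f₀ · (v − v_e)/(v + v_e).
Beat against the emitted tone (with f₀ = 83400 Hz): |f₂ − f₀| = 2v_e·f₀/(v + v_e) = 2 × 3 × 83400/342 ≈ 1463 Hz.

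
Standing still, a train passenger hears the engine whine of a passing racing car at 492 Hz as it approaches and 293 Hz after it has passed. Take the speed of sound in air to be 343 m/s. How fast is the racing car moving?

87 m/s

f₁/f₂ = (v + v_s)/(v − v_s), so v_s = v · (f₁ − f₂)/(f₁ + f₂).
v_s = 343 × (492 − 293)/(492 + 293) = 343 × 199/785 ≈ 87 m/s.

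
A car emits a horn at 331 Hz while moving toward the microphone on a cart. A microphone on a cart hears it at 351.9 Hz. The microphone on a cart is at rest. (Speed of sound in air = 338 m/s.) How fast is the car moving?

20.1 m/s

f' = f · v/(v − v_s) ⇒ v_s = v · |1 − f/f'|.
v_s = 338 × |1 − 331/351.9| = 338 × 0.05939 ≈ 20.1 m/s.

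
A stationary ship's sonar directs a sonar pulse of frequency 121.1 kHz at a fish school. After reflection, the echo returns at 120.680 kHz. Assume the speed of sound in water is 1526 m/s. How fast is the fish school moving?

Double Doppler shift off a moving reflector: f₂ = f₀ · (v + u)/(v − u) (u > 0 toward emitter).
Rearranging, u = v · (f₂ − f₀)/(f₂ + f₀) = 1526 × -0.420/241.780 ≈ -2.65 m/s.
So the fish school is moving at 2.65 m/s away from the emitter.

2.65 m/s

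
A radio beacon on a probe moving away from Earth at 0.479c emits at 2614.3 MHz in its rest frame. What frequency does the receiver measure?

Relativistic Doppler for frequency: f' = f₀ · √((1 − β)/(1 + β)).
f' = 2614.3 × √(0.5210/1.4790) = 2614.3 × 0.59352 ≈ 1551.6 MHz.

1551.6 MHz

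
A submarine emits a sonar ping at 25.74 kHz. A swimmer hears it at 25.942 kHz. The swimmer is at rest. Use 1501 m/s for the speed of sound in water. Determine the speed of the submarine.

f' > f, so the submarine is approaching.
f' = f · v/(v − v_s) ⇒ v_s = v · |1 − f/f'|.
v_s = 1501 × |1 − 25.74/25.942| = 1501 × 0.007787 ≈ 11.7 m/s.

11.7 m/s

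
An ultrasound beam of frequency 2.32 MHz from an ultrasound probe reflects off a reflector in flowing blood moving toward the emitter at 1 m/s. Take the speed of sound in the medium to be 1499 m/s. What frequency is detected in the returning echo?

At the reflector in flowing blood (a moving observer), f₁ = f₀ · (v + u)/v = 2.32 × 1500/1499 ≈ 2.322 MHz.
On reflection it acts as a source moving toward the stationary detector: f₂ = f₁ · v/(v − u) = 2.322 × 1499/1498 ≈ 2.323 MHz.

2.323 MHz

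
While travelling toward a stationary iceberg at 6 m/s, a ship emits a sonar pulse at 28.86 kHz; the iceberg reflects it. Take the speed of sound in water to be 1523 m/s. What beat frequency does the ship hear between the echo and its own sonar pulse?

The iceberg receives the sound from a moving source: f₁ = f₀ · v/(v − v_e) = 28.86 × 1523/1517 ≈ 28.974 kHz.
On the return leg the ship is a moving observer: f₂ = f₁ · (v + v_e)/v = 28.974 × 1529/1523 ≈ 29.088 kHz.
Beat against the emitted tone (with f₀ = 28860 Hz): |f₂ − f₀| = 2v_e·f₀/(v − v_e) = 2 × 6 × 28860/1517 ≈ 228 Hz.

228 Hz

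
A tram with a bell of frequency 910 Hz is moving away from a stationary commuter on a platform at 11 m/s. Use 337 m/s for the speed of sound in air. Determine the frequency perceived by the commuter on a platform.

Moving source, stationary observer: f' = f · v/(v + v_s) since the source is receding.
f' = 910 × 337/(337 + 11) = 910 × 337/348 ≈ 881 Hz.

881 Hz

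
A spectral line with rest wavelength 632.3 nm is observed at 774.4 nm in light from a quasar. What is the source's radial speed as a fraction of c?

0.200c

λ'/λ₀ = 1.2247 > 1 (redshift), so the source is receding.
λ'/λ₀ = √((1 + β)/(1 − β)) for a receding source ⇒ β = (r² − 1)/(r² + 1) with r = λ'/λ₀.
β = (1.5000 − 1)/(1.5000 + 1) ≈ 0.200.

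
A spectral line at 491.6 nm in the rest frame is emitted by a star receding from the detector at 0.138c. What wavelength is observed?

564.8 nm

Relativistic Doppler for wavelength: λ' = λ₀ · √((1 + β)/(1 − β)).
λ' = 491.6 × √(1.1380/0.8620) = 491.6 × 1.14899 ≈ 564.8 nm.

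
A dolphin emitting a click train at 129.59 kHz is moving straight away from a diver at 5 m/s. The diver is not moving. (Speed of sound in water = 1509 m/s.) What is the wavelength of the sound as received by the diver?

With the source moving away from a stationary observer, f' = f · v/(v + v_s).
f' = 129.59 × 1509/(1509 + 5) ≈ 129.2 kHz.
λ' = v/f' = 1509/129162 ≈ 1.2 cm.

1.2 cm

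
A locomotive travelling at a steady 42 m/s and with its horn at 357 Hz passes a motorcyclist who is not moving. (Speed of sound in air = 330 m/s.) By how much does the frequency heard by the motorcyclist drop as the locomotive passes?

92.4 Hz

Approaching: f₁ = f · v/(v − v_s) = 357 × 330/288 ≈ 409.1 Hz.
Receding: f₂ = f · v/(v + v_s) = 357 × 330/372 ≈ 316.7 Hz.
Drop: f₁ − f₂ = 2f·v·v_s/(v² − v_s²) = 2 × 357 × 330 × 42/(330² − 42²) ≈ 92.4 Hz.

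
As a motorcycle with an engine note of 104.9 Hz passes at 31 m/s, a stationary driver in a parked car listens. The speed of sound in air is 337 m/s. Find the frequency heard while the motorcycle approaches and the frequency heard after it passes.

116 Hz approaching; 96 Hz receding

Approaching: f₁ = f · v/(v − v_s) = 104.9 × 337/306 ≈ 116 Hz.
Receding: f₂ = f · v/(v + v_s) = 104.9 × 337/368 ≈ 96 Hz.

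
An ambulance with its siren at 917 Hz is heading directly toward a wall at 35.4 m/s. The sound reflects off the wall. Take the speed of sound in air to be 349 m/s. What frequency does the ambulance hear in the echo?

The wall receives the sound from a moving source: f₁ = f₀ · v/(v − v_e) = 917 × 349/313.6 ≈ 1021 Hz.
On the return leg the ambulance is a moving observer: f₂ = f₁ · (v + v_e)/v = 1021 × 384.4/349 ≈ 1124 Hz.
Equivalently f₂ = f₀ · (v + v_e)/(v − v_e).

1124 Hz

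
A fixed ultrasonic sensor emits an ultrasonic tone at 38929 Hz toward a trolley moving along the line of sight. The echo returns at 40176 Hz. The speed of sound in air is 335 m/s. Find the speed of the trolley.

5.3 m/s

Double Doppler shift off a moving reflector: f₂ = f₀ · (v + u)/(v − u) (u > 0 toward emitter).
Rearranging, u = v · (f₂ − f₀)/(f₂ + f₀) = 335 × 1247/79105 ≈ 5.3 m/s.
So the trolley is moving at 5.3 m/s toward the emitter.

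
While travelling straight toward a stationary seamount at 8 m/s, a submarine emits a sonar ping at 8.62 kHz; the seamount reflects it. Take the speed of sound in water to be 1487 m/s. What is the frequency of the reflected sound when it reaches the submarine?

The seamount receives the sound from a moving source: f₁ = f₀ · v/(v − v_e) = 8.62 × 1487/1479 ≈ 8.67 kHz.
On the return leg the submarine is a moving observer: f₂ = f₁ · (v + v_e)/v = 8.67 × 1495/1487 ≈ 8.71 kHz.
Equivalently f₂ = f₀ · (v + v_e)/(v − v_e).

8.71 kHz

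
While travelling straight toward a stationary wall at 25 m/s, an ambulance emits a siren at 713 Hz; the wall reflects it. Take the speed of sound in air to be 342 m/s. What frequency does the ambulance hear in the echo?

The wall receives the sound from a moving source: f₁ = f₀ · v/(v − v_e) = 713 × 342/317 ≈ 769 Hz.
On the return leg the ambulance is a moving observer: f₂ = f₁ · (v + v_e)/v = 769 × 367/342 ≈ 825 Hz.
Equivalently f₂ = f₀ · (v + v_e)/(v − v_e).

825 Hz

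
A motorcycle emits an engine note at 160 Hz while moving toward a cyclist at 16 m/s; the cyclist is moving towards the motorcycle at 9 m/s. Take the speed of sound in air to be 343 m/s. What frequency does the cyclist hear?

With source approaching and observer approaching, f' = f · (v + v_o)/(v − v_s).
f' = 160 × (343 + 9)/(343 − 16) = 160 × 352/327 ≈ 172 Hz.

172 Hz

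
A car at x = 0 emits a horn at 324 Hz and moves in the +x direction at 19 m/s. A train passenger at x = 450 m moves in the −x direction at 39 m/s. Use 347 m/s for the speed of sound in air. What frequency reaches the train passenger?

The observer lies on the +x side, so the source is heading toward the observer and the observer is heading toward the source.
With source approaching and observer approaching, f' = f · (v + v_o)/(v − v_s).
f' = 324 × (347 + 39)/(347 − 19) = 324 × 386/328 ≈ 381 Hz.

381 Hz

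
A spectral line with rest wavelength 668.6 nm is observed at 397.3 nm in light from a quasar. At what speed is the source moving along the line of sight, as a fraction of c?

λ'/λ₀ = 0.5942 < 1 (blueshift), so the source is approaching.
λ'/λ₀ = √((1 − β)/(1 + β)) for an approaching source ⇒ β = (1 − r²)/(1 + r²) with r = λ'/λ₀.
β = (1 − 0.3531)/(1 + 0.3531) ≈ 0.478.

0.478c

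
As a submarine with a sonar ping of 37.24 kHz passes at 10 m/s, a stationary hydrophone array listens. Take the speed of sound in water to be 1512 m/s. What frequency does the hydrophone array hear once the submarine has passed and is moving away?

Receding: f₂ = f · v/(v + v_s) = 37.24 × 1512/1522 ≈ 37.0 kHz.

37.0 kHz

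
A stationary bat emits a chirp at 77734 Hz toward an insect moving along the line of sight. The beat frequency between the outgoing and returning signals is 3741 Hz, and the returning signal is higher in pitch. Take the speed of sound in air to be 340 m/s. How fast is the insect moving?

Double Doppler shift off a moving reflector: f₂ = f₀ · (v + u)/(v − u) (u > 0 toward emitter).
Returning signal is higher, so f₂ = f₀ + Δf = 77734 + 3741 = 81475 Hz.
Rearranging, u = v · (f₂ − f₀)/(f₂ + f₀) = 340 × 3741/159209 ≈ 8.0 m/s.
So the insect is moving at 8.0 m/s toward the emitter.

8.0 m/s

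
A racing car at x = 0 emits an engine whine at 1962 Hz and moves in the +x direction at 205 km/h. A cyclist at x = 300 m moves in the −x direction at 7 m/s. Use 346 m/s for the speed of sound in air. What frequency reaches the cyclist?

205 km/h = 56.94 m/s.
The observer lies on the +x side, so the source is heading toward the observer and the observer is heading toward the source.
General Doppler shift: f' = f · (v + v_o)/(v − v_s).
f' = 1962 × (346 + 7)/(346 − 56.94) = 1962 × 353/289.06 ≈ 2396 Hz.

2396 Hz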